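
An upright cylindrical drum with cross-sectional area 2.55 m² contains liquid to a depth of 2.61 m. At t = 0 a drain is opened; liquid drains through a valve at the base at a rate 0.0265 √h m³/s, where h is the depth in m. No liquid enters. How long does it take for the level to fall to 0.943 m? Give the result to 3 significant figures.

With no inflow, A dh/dt = −0.0265 √h.
This is separable: 2 d(√h)/dt = −0.0265/A, so √h = √h₀ − (0.0265/(2A)) t.
t = 2A(√h₀ − √h)/0.0265 = 2·2.55·(√2.61 − √0.943)/0.0265
  = 5.1000 × (1.6155 − 0.97108) / 0.0265 = 124.03 s.

124 s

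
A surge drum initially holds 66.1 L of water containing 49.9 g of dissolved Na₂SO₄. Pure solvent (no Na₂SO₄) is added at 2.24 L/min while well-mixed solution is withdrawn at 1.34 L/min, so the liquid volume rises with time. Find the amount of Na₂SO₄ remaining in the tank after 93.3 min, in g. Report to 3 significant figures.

14.7 g

Let m(t) be the amount of Na₂SO₄. Volume: V(t) = V₀ + (Q_in − Q_out) t = 66.1 + 0.90000 t; V(93.3) = 150.07 L.
Solute balance: dm/dt = 0 − Q_out C = −Q_out m/V(t).
dm/m = −Q_out dt/(V₀ + 0.90000 t); integrating gives ln(m/m₀) = −(Q_out/(Q_in−Q_out)) ln(V/V₀).
m = m₀ (V₀/V)^(Q_out/(Q_in−Q_out)) = 49.9 × (66.1/150.07)^(1.4889) = 14.720 g.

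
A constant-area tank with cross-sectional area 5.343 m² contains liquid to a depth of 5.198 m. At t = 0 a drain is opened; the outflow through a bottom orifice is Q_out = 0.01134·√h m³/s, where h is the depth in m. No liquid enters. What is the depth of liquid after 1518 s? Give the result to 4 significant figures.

A dh/dt = −Q_out = −0.01134 √h.
This is separable: 2 d(√h)/dt = −0.01134/A, so √h = √h₀ − (0.01134/(2A)) t.
√h = √5.198 − 0.01134·1518/(2·5.343) = 2.27991 − 1.61090 = 0.669008.
h = 0.669008² = 0.447572 m.

0.4476 m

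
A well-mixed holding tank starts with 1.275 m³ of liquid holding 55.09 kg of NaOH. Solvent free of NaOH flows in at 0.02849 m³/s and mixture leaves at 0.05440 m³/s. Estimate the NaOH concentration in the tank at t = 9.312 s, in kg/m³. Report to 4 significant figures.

34.31 kg/m³

Total volume: dV/dt = Q_in − Q_out = -0.0259100 m³/s, so V(t) = 1.275 − 0.0259100 t and V(9.312) = 1.03373 m³.
Species balance (pure solvent in): dm/dt = −Q_out · m/V(t).
Separate: dm/m = −Q_out dt/V(t) ⇒ ln(m/m₀) = −(Q_out/(Q_in−Q_out)) ln(V/V₀).
m = m₀ (V₀/V)^(Q_out/(Q_in−Q_out)) = 55.09 × (1.275/1.03373)^(-2.09958) = 35.4643 kg.
C = m/V = 35.4643/1.03373 = 34.3073 kg/m³.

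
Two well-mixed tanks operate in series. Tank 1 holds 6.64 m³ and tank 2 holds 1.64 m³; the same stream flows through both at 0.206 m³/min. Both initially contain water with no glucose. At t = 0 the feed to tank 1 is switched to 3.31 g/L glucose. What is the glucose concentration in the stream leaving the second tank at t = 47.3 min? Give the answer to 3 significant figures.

2.30 g/L

Time constants: τᵢ = Vᵢ/Q for each well-mixed tank.
τ₁ = 6.64/0.206 = 32.233 min; τ₂ = 1.64/0.206 = 7.9612 min.
Tank 1: C₁ = C_in(1 − e^(−t/τ₁)). Tank 2 (τ₁ ≠ τ₂): C₂ = C_in[1 − (τ₁ e^(−t/τ₁) − τ₂ e^(−t/τ₂))/(τ₁ − τ₂)].
At t = 47.3: e^(−t/τ₁) = 0.23051, e^(−t/τ₂) = 0.0026285.
C₂ = 3.31·[1 − (32.233·0.23051 − 7.9612·0.0026285)/(24.272)] = 3.31·0.69474 = 2.2996 g/L.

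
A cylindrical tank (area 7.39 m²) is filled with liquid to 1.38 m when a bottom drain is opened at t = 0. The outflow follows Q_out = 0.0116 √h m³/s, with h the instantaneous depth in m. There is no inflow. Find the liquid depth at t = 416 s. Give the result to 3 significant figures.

0.720 m

A dh/dt = −Q_out = −0.0116 √h.
∫ h^(−1/2) dh = −(0.0116/A) ∫ dt, giving 2√h = 2√h₀ − (0.0116/A) t.
√h = √1.38 − 0.0116·416/(2·7.39) = 1.1747 − 0.32650 = 0.84824.
h = 0.84824² = 0.71951 m.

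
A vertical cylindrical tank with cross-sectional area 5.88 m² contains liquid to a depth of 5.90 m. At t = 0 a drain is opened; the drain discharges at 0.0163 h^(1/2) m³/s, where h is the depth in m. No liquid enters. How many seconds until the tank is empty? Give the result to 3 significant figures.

1750 s

Mass balance (ρ constant): A dh/dt = −0.0163 √h.
This is separable: 2 d(√h)/dt = −0.0163/A, so √h = √h₀ − (0.0163/(2A)) t.
Tank is empty when √h = 0: t_empty = 2A√h₀/0.0163.
t_empty = 2·5.88·√5.90/0.0163 = 11.760·2.4290/0.0163 = 1752.5 s.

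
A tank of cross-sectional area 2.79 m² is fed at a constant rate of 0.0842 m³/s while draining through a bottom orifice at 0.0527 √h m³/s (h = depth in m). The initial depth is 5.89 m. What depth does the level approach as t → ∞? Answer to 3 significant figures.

2.55 m

Mass balance (ρ constant): A dh/dt = Q_in − 0.0527 √h. At steady state dh/dt = 0:
Q_in = 0.0527 √h_ss ⇒ √h_ss = 0.0842/0.0527 = 1.5977.
h_ss = 1.5977² = 2.5527 m. (Since h₀ = 5.89 m > h_ss, the level will fall toward this value.)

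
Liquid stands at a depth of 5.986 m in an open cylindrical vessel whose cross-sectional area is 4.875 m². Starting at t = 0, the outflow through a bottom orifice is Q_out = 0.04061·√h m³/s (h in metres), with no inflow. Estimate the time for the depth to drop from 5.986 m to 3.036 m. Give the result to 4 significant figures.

With no inflow, A dh/dt = −0.04061 √h.
This is separable: 2 d(√h)/dt = −0.04061/A, so √h = √h₀ − (0.04061/(2A)) t.
t = 2A(√h₀ − √h)/0.04061 = 2·4.875·(√5.986 − √3.036)/0.04061
  = 9.75000 × (2.44663 − 1.74241) / 0.04061 = 169.075 s.

169.1 s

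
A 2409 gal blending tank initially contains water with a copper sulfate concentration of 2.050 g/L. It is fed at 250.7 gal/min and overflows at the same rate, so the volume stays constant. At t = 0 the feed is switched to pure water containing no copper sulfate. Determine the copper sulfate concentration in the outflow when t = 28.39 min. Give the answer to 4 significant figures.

0.1068 g/L

Accumulation = in − out for the solute gives V dC/dt = Q(C_in − C).
Rewrite as dC/dt + C/τ = C_in/τ, τ = V/Q = 9.60909 min.
Solution: C(t) = C_in + (C₀ − C_in) e^(−t/τ).
C(28.39) = 0 + (2.050 − 0)·e^(−28.39/9.60909) = 0 + (2.05000)·0.0521051 = 0.106815 g/L.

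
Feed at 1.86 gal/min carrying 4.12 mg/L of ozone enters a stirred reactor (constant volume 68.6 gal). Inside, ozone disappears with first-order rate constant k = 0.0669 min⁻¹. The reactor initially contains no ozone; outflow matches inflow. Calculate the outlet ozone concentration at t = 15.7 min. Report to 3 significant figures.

0.917 mg/L

V dC/dt = Q(C_in − C) − k V C.
This is linear with rate a = Q/V + k = 0.094014 min⁻¹.
C_ss = Q C_in/(Q + kV) = 1.1882 mg/L; C(t) = C_ss + (C₀ − C_ss) e^(−a t).
C(15.7) = 1.1882 + (-1.1882)·e^(−0.094014·15.7) = 1.1882 + (-1.1882)·0.22855 = 0.91665 mg/L.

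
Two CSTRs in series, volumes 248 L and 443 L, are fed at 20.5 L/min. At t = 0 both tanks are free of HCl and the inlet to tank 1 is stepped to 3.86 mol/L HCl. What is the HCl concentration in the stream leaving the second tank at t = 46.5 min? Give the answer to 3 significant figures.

Each tank obeys Vᵢ dCᵢ/dt = Q(Cᵢ₋₁ − Cᵢ), so τᵢ = Vᵢ/Q.
τ₁ = 248/20.5 = 12.098 min; τ₂ = 443/20.5 = 21.610 min.
Solving the cascade with C₁(0)=C₂(0)=0 gives C₂(t) = C_in[1 − (τ₁ e^(−t/τ₁) − τ₂ e^(−t/τ₂))/(τ₁ − τ₂)].
At t = 46.5: e^(−t/τ₁) = 0.021413, e^(−t/τ₂) = 0.11627.
C₂ = 3.86·[1 − (12.098·0.021413 − 21.610·0.11627)/(-9.5122)] = 3.86·0.76308 = 2.9455 mol/L.

2.95 mol/L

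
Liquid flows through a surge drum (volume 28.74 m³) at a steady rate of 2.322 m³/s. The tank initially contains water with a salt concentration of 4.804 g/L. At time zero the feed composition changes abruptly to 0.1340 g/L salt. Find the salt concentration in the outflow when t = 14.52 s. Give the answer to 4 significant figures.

1.579 g/L

Accumulation = in − out for the solute gives V dC/dt = Q(C_in − C).
So dC/dt = (C_in − C)/τ with τ = V/Q = 28.74/2.322 = 12.3773 s.
This is linear first-order; C(t) = C_in + (C₀ − C_in) e^(−t/τ).
C(14.52) = 0.1340 + (4.804 − 0.1340)·e^(−14.52/12.3773) = 0.1340 + (4.67000)·0.309400 = 1.57890 g/L.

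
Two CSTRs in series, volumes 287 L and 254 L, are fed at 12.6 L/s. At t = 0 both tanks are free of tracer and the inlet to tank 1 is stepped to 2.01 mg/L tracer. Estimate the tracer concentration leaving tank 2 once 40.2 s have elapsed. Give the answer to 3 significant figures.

1.12 mg/L

Each tank obeys Vᵢ dCᵢ/dt = Q(Cᵢ₋₁ − Cᵢ), so τᵢ = Vᵢ/Q.
τ₁ = 287/12.6 = 22.778 s; τ₂ = 254/12.6 = 20.159 s.
Solving the cascade with C₁(0)=C₂(0)=0 gives C₂(t) = C_in[1 − (τ₁ e^(−t/τ₁) − τ₂ e^(−t/τ₂))/(τ₁ − τ₂)].
At t = 40.2: e^(−t/τ₁) = 0.17121, e^(−t/τ₂) = 0.13613.
C₂ = 2.01·[1 − (22.778·0.17121 − 20.159·0.13613)/(2.6190)] = 2.01·0.55877 = 1.1231 mg/L.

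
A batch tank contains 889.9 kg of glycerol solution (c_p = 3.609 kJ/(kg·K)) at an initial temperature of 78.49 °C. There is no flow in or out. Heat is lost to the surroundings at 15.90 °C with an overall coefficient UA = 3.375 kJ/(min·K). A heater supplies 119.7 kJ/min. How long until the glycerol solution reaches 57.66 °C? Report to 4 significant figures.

1390 min

Heat balance on the well-mixed liquid: M c_p dT/dt = −UA(T − T_amb) + Q̇.
τ = M c_p/UA = 951.600 min; T_ss = T_amb + Q̇/UA = 15.90 + 119.7/3.375 = 51.3667 °C.
T(t) = T_ss + (T₀ − T_ss)e^(−t/τ); set T = 57.66:
t = −τ ln[(T − T_ss)/(T₀ − T_ss)] = −951.600 · ln(0.232027) = 1390.20 min.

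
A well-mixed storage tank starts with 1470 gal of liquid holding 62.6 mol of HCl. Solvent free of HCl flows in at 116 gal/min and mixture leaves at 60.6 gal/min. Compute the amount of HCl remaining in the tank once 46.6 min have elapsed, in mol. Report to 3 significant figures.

20.7 mol

Let m(t) be the amount of HCl. Volume: V(t) = V₀ + (Q_in − Q_out) t = 1470 + 55.400 t; V(46.6) = 4051.6 gal.
Species balance (pure solvent in): dm/dt = −Q_out · m/V(t).
Separate: dm/m = −Q_out dt/V(t) ⇒ ln(m/m₀) = −(Q_out/(Q_in−Q_out)) ln(V/V₀).
m = m₀ (V₀/V)^(Q_out/(Q_in−Q_out)) = 62.6 × (1470/4051.6)^(1.0939) = 20.651 mol.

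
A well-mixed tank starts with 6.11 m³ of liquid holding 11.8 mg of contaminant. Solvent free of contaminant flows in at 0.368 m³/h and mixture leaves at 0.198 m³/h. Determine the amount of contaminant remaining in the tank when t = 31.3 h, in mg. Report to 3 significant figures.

Total volume: dV/dt = Q_in − Q_out = 0.17000 m³/h, so V(t) = 6.11 + 0.17000 t and V(31.3) = 11.431 m³.
Species balance (pure solvent in): dm/dt = −Q_out · m/V(t).
Separate: dm/m = −Q_out dt/V(t) ⇒ ln(m/m₀) = −(Q_out/(Q_in−Q_out)) ln(V/V₀).
m = m₀ (V₀/V)^(Q_out/(Q_in−Q_out)) = 11.8 × (6.11/11.431)^(1.1647) = 5.6889 mg.

5.69 mg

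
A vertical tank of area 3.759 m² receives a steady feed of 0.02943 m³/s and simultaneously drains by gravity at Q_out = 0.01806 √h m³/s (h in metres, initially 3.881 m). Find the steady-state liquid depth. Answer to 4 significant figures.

Level balance: A dh/dt = 0.02943 − 0.01806 √h. Setting dh/dt = 0:
Q_in = 0.01806 √h_ss ⇒ √h_ss = 0.02943/0.01806 = 1.62957.
h_ss = 1.62957² = 2.65549 m. (Since h₀ = 3.881 m > h_ss, the level will fall toward this value.)

2.655 m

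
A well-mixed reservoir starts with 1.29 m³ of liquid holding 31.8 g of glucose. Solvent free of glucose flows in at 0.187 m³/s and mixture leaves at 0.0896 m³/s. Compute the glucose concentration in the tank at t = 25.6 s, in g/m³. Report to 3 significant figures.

3.12 g/m³

Let m(t) be the amount of glucose. Volume: V(t) = V₀ + (Q_in − Q_out) t = 1.29 + 0.097400 t; V(25.6) = 3.7834 m³.
No glucose enters, so dm/dt = −Q_out · (m/V).
Separate: dm/m = −Q_out dt/V(t) ⇒ ln(m/m₀) = −(Q_out/(Q_in−Q_out)) ln(V/V₀).
m = m₀ (V₀/V)^(Q_out/(Q_in−Q_out)) = 31.8 × (1.29/3.7834)^(0.91992) = 11.818 g.
C = m/V = 11.818/3.7834 = 3.1237 g/m³.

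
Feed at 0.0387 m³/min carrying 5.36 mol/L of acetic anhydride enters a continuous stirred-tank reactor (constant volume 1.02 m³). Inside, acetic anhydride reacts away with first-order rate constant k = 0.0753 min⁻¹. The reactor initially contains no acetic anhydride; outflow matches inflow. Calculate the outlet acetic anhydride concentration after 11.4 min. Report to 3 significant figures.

Accumulation = in − out − consumed: V dC/dt = Q C_in − Q C − k V C.
This is linear with rate a = Q/V + k = 0.11324 min⁻¹.
C_ss = Q C_in/(Q + kV) = 1.7959 mol/L; C(t) = C_ss + (C₀ − C_ss) e^(−a t).
C(11.4) = 1.7959 + (-1.7959)·e^(−0.11324·11.4) = 1.7959 + (-1.7959)·0.27501 = 1.3020 mol/L.

1.30 mol/L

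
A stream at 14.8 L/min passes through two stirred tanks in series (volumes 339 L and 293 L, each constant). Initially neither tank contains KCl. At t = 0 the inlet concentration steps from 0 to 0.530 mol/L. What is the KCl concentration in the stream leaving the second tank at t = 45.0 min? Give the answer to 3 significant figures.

0.330 mol/L

Time constants: τᵢ = Vᵢ/Q for each well-mixed tank.
τ₁ = 339/14.8 = 22.905 min; τ₂ = 293/14.8 = 19.797 min.
Solving the cascade with C₁(0)=C₂(0)=0 gives C₂(t) = C_in[1 − (τ₁ e^(−t/τ₁) − τ₂ e^(−t/τ₂))/(τ₁ − τ₂)].
At t = 45.0: e^(−t/τ₁) = 0.14021, e^(−t/τ₂) = 0.10300.
C₂ = 0.530·[1 − (22.905·0.14021 − 19.797·0.10300)/(3.1081)] = 0.530·0.62276 = 0.33006 mol/L.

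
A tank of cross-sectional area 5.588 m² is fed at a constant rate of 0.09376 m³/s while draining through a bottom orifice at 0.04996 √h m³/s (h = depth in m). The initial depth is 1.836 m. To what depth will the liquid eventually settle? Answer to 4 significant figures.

3.522 m

Unsteady balance on liquid volume: A dh/dt = Q_in − 0.04996 √h. At steady state dh/dt = 0:
Q_in = 0.04996 √h_ss ⇒ √h_ss = 0.09376/0.04996 = 1.87670.
h_ss = 1.87670² = 3.52201 m. (Since h₀ = 1.836 m < h_ss, the level will rise toward this value.)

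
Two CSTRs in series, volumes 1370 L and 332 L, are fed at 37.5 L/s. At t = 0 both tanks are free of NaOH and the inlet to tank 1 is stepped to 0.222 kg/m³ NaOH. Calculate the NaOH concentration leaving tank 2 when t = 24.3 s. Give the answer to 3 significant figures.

0.0759 kg/m³

Each tank obeys Vᵢ dCᵢ/dt = Q(Cᵢ₋₁ − Cᵢ), so τᵢ = Vᵢ/Q.
τ₁ = 1370/37.5 = 36.533 s; τ₂ = 332/37.5 = 8.8533 s.
Solving the cascade with C₁(0)=C₂(0)=0 gives C₂(t) = C_in[1 − (τ₁ e^(−t/τ₁) − τ₂ e^(−t/τ₂))/(τ₁ − τ₂)].
At t = 24.3: e^(−t/τ₁) = 0.51420, e^(−t/τ₂) = 0.064266.
C₂ = 0.222·[1 − (36.533·0.51420 − 8.8533·0.064266)/(27.680)] = 0.222·0.34189 = 0.075900 kg/m³.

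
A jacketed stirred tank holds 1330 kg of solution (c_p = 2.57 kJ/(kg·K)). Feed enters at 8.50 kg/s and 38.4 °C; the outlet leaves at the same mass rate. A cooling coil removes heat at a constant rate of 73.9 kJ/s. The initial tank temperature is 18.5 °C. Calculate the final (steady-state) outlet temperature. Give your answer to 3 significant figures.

First-law balance (no shaft work): M c_p dT/dt = ṁ c_p (T_in − T) − 73.9.
At steady state dT/dt = 0 ⇒ T_ss = T_in − Q̇/(ṁ c_p) = 38.4 − 73.9/(8.50·2.57) = 35.017 °C.

35.0 °C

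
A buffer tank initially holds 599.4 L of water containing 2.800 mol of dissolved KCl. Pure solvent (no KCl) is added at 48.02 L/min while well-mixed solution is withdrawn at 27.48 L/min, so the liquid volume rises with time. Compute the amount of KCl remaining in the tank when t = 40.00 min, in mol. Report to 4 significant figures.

0.8823 mol

Total volume: dV/dt = Q_in − Q_out = 20.5400 L/min, so V(t) = 599.4 + 20.5400 t and V(40.00) = 1421.00 L.
Species balance (pure solvent in): dm/dt = −Q_out · m/V(t).
Separate: dm/m = −Q_out dt/V(t) ⇒ ln(m/m₀) = −(Q_out/(Q_in−Q_out)) ln(V/V₀).
m = m₀ (V₀/V)^(Q_out/(Q_in−Q_out)) = 2.800 × (599.4/1421.00)^(1.33788) = 0.882304 mol.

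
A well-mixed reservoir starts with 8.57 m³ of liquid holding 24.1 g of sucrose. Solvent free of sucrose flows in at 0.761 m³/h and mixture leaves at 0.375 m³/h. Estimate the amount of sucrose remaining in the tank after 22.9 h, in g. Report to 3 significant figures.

Let m(t) be the amount of sucrose. Volume: V(t) = V₀ + (Q_in − Q_out) t = 8.57 + 0.38600 t; V(22.9) = 17.409 m³.
Species balance (pure solvent in): dm/dt = −Q_out · m/V(t).
Separate: dm/m = −Q_out dt/V(t) ⇒ ln(m/m₀) = −(Q_out/(Q_in−Q_out)) ln(V/V₀).
m = m₀ (V₀/V)^(Q_out/(Q_in−Q_out)) = 24.1 × (8.57/17.409)^(0.97150) = 12.106 g.

12.1 g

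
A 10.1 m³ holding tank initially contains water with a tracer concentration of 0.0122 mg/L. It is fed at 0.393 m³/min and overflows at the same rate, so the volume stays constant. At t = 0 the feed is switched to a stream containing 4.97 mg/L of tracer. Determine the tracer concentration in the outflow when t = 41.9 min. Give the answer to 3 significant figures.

4.00 mg/L

Species balance on the tank: V dC/dt = Q(C_in − C).
Time constant τ = V/Q = 10.1/0.393 = 25.700 min.
Integrating: C(t) = C_in + (C₀ − C_in) e^(−t/τ).
C(41.9) = 4.97 + (0.0122 − 4.97)·e^(−41.9/25.700) = 4.97 + (-4.9578)·0.19586 = 3.9990 mg/L.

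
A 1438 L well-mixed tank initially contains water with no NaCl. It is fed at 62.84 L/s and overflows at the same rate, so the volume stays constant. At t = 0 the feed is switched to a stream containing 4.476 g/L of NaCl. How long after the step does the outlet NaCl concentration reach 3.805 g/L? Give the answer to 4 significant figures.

43.43 s

Species balance: V dC/dt = Q(C_in − C) ⇒ τ = V/Q = 22.8835 s.
C(t) = C_in + (C₀ − C_in) e^(−t/τ). Set C = 3.805 and solve for t:
e^(−t/τ) = (C − C_in)/(C₀ − C_in) = (3.805 − 4.476)/(0 − 4.476) = 0.149911
t = −τ ln(…) = 22.8835 × 1.89772 = 43.4264 s.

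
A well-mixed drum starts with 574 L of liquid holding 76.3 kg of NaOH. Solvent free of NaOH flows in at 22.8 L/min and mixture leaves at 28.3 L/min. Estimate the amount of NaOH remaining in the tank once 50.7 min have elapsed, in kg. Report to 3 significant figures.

Total volume: dV/dt = Q_in − Q_out = -5.5000 L/min, so V(t) = 574 − 5.5000 t and V(50.7) = 295.15 L.
Solute balance: dm/dt = 0 − Q_out C = −Q_out m/V(t).
dm/m = −Q_out dt/(V₀ − 5.5000 t); integrating gives ln(m/m₀) = −(Q_out/(Q_in−Q_out)) ln(V/V₀).
m = m₀ (V₀/V)^(Q_out/(Q_in−Q_out)) = 76.3 × (574/295.15)^(-5.1455) = 2.4898 kg.

2.49 kg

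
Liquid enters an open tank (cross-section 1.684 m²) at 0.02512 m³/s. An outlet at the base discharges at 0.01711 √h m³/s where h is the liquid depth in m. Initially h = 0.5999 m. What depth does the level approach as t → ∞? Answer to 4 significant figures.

2.155 m

Volume balance on the tank: A dh/dt = Q_in − 0.01711 √h. At steady state dh/dt = 0:
Q_in = 0.01711 √h_ss ⇒ √h_ss = 0.02512/0.01711 = 1.46815.
h_ss = 1.46815² = 2.15546 m. (Since h₀ = 0.5999 m < h_ss, the level will rise toward this value.)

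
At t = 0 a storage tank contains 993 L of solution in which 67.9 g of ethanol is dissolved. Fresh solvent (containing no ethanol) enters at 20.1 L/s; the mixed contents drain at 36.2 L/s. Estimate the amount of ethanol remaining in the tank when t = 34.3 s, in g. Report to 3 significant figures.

10.9 g

Let m(t) be the amount of ethanol. Volume: V(t) = V₀ + (Q_in − Q_out) t = 993 − 16.100 t; V(34.3) = 440.77 L.
Species balance (pure solvent in): dm/dt = −Q_out · m/V(t).
Separate: dm/m = −Q_out dt/V(t) ⇒ ln(m/m₀) = −(Q_out/(Q_in−Q_out)) ln(V/V₀).
m = m₀ (V₀/V)^(Q_out/(Q_in−Q_out)) = 67.9 × (993/440.77)^(-2.2484) = 10.933 g.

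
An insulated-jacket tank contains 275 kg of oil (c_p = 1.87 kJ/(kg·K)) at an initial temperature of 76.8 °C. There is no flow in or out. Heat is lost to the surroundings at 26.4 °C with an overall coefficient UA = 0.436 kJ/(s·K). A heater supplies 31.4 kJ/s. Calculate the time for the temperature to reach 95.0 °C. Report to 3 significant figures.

Lumped-capacitance energy balance: M c_p dT/dt = UA(T_amb − T) + Q̇.
τ = M c_p/UA = 1179.5 s; T_ss = T_amb + Q̇/UA = 26.4 + 31.4/0.436 = 98.418 °C.
T(t) = T_ss + (T₀ − T_ss)e^(−t/τ); set T = 95.0:
t = −τ ln[(T − T_ss)/(T₀ − T_ss)] = −1179.5 · ln(0.15812) = 2175.4 s.

2180 s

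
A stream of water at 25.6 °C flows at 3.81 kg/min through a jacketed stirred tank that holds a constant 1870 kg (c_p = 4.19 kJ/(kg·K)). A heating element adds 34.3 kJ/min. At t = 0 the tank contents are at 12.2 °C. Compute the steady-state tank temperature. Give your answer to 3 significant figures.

27.7 °C

Unsteady energy balance on the tank contents: M c_p dT/dt = ṁ c_p (T_in − T) + 34.3.
At steady state dT/dt = 0 ⇒ T_ss = T_in + Q̇/(ṁ c_p) = 25.6 + 34.3/(3.81·4.19) = 27.749 °C.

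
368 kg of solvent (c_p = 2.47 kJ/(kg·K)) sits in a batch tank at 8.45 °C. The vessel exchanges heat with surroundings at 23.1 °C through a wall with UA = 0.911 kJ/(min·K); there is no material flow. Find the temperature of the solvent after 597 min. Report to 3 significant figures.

Lumped-capacitance energy balance: M c_p dT/dt = UA(T_amb − T).
dT/dt = (T_ss − T)/τ with T_ss = T_amb = 23.100 °C, τ = M c_p/UA = 368·2.47/0.911 = 997.76 min.
Integrating: T(t) = T_ss + (T₀ − T_ss) e^(−t/τ).
T(597) = 23.100 + (-14.650)·0.54972 = 15.047 °C.

15.0 °C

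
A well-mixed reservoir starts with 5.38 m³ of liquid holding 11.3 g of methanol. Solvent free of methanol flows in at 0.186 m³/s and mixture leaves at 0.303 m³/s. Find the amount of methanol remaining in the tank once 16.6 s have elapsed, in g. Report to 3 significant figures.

3.54 g

Let m(t) be the amount of methanol. Volume: V(t) = V₀ + (Q_in − Q_out) t = 5.38 − 0.11700 t; V(16.6) = 3.4378 m³.
Solute balance: dm/dt = 0 − Q_out C = −Q_out m/V(t).
dm/m = −Q_out dt/(V₀ − 0.11700 t); integrating gives ln(m/m₀) = −(Q_out/(Q_in−Q_out)) ln(V/V₀).
m = m₀ (V₀/V)^(Q_out/(Q_in−Q_out)) = 11.3 × (5.38/3.4378)^(-2.5897) = 3.5430 g.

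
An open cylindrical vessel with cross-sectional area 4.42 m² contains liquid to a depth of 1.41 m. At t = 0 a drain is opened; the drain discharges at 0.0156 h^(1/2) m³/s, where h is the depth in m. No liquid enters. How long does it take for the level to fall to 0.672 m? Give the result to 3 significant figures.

A dh/dt = −Q_out = −0.0156 √h.
∫ h^(−1/2) dh = −(0.0156/A) ∫ dt, giving 2√h = 2√h₀ − (0.0156/A) t.
t = 2A(√h₀ − √h)/0.0156 = 2·4.42·(√1.41 − √0.672)/0.0156
  = 8.8400 × (1.1874 − 0.81976) / 0.0156 = 208.35 s.

208 s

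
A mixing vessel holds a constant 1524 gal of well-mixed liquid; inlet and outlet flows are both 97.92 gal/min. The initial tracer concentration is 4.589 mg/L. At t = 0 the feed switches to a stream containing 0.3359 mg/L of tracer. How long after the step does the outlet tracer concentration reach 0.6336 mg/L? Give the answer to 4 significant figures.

Species balance on the tank: V dC/dt = Q(C_in − C), so τ = V/Q = 15.5637 min.
C(t) = C_in + (C₀ − C_in) e^(−t/τ). Set C = 0.6336 and solve for t:
e^(−t/τ) = (C − C_in)/(C₀ − C_in) = (0.6336 − 0.3359)/(4.589 − 0.3359) = 0.0699960
t = −τ ln(…) = 15.5637 × 2.65932 = 41.3889 min.

41.39 min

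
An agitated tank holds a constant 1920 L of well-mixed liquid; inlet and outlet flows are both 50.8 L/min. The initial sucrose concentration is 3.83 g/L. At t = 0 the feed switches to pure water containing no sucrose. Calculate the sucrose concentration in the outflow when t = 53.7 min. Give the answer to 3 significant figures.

0.925 g/L

Mass balance on the solute (V constant): V dC/dt = Q(C_in − C).
Time constant τ = V/Q = 1920/50.8 = 37.795 min.
Solution: C(t) = C_in + (C₀ − C_in) e^(−t/τ).
C(53.7) = 0 + (3.83 − 0)·e^(−53.7/37.795) = 0 + (3.8300)·0.24152 = 0.92501 g/L.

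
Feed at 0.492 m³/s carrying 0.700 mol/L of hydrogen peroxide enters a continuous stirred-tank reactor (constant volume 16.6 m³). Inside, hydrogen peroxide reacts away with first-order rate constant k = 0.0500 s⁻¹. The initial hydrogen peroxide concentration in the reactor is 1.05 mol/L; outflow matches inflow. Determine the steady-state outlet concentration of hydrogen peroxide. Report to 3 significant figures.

0.261 mol/L

Accumulation = in − out − consumed: V dC/dt = Q C_in − Q C − k V C.
At steady state: 0 = Q C_in − (Q + kV) C_ss, so C_ss = Q C_in/(Q + kV).
C_ss = 0.492·0.700/(0.492 + 0.0500·16.6) = 0.34440/1.3220 = 0.26051 mol/L.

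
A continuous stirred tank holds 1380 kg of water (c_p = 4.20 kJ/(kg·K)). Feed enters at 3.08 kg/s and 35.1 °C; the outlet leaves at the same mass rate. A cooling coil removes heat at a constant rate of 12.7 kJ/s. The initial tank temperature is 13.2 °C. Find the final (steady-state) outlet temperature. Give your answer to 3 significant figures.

34.1 °C

First-law balance (no shaft work): M c_p dT/dt = ṁ c_p (T_in − T) − 12.7.
At steady state dT/dt = 0 ⇒ T_ss = T_in − Q̇/(ṁ c_p) = 35.1 − 12.7/(3.08·4.20) = 34.118 °C.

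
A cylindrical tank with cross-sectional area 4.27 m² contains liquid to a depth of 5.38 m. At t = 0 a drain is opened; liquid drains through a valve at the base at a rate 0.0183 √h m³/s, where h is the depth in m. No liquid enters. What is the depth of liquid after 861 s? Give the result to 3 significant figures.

0.225 m

With no inflow, A dh/dt = −0.0183 √h.
This is separable: 2 d(√h)/dt = −0.0183/A, so √h = √h₀ − (0.0183/(2A)) t.
√h = √5.38 − 0.0183·861/(2·4.27) = 2.3195 − 1.8450 = 0.47448.
h = 0.47448² = 0.22513 m.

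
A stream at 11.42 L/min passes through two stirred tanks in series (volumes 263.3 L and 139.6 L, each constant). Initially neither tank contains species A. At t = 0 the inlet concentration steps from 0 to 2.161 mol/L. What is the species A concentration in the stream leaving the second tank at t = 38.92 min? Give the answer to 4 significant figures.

Time constants: τᵢ = Vᵢ/Q for each well-mixed tank.
τ₁ = 263.3/11.42 = 23.0560 min; τ₂ = 139.6/11.42 = 12.2242 min.
Solving the cascade with C₁(0)=C₂(0)=0 gives C₂(t) = C_in[1 − (τ₁ e^(−t/τ₁) − τ₂ e^(−t/τ₂))/(τ₁ − τ₂)].
At t = 38.92: e^(−t/τ₁) = 0.184878, e^(−t/τ₂) = 0.0414256.
C₂ = 2.161·[1 − (23.0560·0.184878 − 12.2242·0.0414256)/(10.8319)] = 2.161·0.653231 = 1.41163 mol/L.

1.412 mol/L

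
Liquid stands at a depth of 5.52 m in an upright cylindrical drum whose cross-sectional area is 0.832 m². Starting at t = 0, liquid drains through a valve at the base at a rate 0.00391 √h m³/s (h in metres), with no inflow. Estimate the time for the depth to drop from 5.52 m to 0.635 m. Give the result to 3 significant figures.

With no inflow, A dh/dt = −0.00391 √h.
This is separable: 2 d(√h)/dt = −0.00391/A, so √h = √h₀ − (0.00391/(2A)) t.
t = 2A(√h₀ − √h)/0.00391 = 2·0.832·(√5.52 − √0.635)/0.00391
  = 1.6640 × (2.3495 − 0.79687) / 0.00391 = 660.75 s.

661 s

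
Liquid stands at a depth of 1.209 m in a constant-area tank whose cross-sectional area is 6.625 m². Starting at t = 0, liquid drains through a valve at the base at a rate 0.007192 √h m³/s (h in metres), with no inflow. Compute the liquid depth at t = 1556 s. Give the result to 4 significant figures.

0.06500 m

With no inflow, A dh/dt = −0.007192 √h.
∫ h^(−1/2) dh = −(0.007192/A) ∫ dt, giving 2√h = 2√h₀ − (0.007192/A) t.
√h = √1.209 − 0.007192·1556/(2·6.625) = 1.09955 − 0.844585 = 0.254960.
h = 0.254960² = 0.0650048 m.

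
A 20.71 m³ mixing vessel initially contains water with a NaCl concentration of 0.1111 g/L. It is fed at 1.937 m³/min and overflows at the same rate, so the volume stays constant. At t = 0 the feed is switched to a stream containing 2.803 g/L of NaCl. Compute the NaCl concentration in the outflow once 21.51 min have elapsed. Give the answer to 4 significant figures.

2.443 g/L

Accumulation = in − out for the solute gives V dC/dt = Q(C_in − C).
So dC/dt = (C_in − C)/τ with τ = V/Q = 20.71/1.937 = 10.6918 min.
Solution: C(t) = C_in + (C₀ − C_in) e^(−t/τ).
C(21.51) = 2.803 + (0.1111 − 2.803)·e^(−21.51/10.6918) = 2.803 + (-2.69190)·0.133745 = 2.44297 g/L.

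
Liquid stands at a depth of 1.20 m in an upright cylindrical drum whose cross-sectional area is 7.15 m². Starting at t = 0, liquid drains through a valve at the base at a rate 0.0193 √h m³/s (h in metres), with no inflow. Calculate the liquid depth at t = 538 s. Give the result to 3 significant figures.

0.136 m

Accumulation of liquid (constant cross-section A): A dh/dt = −0.0193 √h.
∫ h^(−1/2) dh = −(0.0193/A) ∫ dt, giving 2√h = 2√h₀ − (0.0193/A) t.
√h = √1.20 − 0.0193·538/(2·7.15) = 1.0954 − 0.72611 = 0.36933.
h = 0.36933² = 0.13641 m.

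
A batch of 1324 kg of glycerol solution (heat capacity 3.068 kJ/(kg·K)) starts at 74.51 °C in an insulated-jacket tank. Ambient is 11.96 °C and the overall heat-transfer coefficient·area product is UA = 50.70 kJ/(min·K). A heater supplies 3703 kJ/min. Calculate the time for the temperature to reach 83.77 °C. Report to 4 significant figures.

Heat balance on the well-mixed liquid: M c_p dT/dt = −UA(T − T_amb) + Q̇.
τ = M c_p/UA = 80.1190 min; T_ss = T_amb + Q̇/UA = 11.96 + 3703/50.70 = 84.9975 °C.
T(t) = T_ss + (T₀ − T_ss)e^(−t/τ); set T = 83.77:
t = −τ ln[(T − T_ss)/(T₀ − T_ss)] = −80.1190 · ln(0.117042) = 171.873 min.

171.9 min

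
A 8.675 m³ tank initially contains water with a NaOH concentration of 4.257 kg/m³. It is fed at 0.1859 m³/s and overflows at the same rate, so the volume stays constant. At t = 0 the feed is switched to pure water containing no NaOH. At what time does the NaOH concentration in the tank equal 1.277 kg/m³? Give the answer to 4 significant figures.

Species balance: V dC/dt = Q(C_in − C) ⇒ τ = V/Q = 46.6649 s.
C(t) = C_in + (C₀ − C_in) e^(−t/τ). Set C = 1.277 and solve for t:
e^(−t/τ) = (C − C_in)/(C₀ − C_in) = (1.277 − 0)/(4.257 − 0) = 0.299977
t = −τ ln(…) = 46.6649 × 1.20405 = 56.1869 s.

56.19 s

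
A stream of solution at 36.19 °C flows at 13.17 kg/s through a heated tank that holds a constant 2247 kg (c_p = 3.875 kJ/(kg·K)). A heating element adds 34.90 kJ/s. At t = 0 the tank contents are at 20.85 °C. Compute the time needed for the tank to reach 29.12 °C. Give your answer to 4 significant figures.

M c_p dT/dt = ṁ c_p (T_in − T) + Q̇.
τ = M/ṁ = 170.615 s; T_ss = T_in + Q̇/(ṁ c_p) = 36.8739 °C.
T(t) = T_ss + (T₀ − T_ss) e^(−t/τ). Set T = 29.12:
e^(−t/τ) = (29.12 − 36.8739)/(20.85 − 36.8739) = 0.483895
t = −170.615 · ln(0.483895) = 123.847 s.

123.8 s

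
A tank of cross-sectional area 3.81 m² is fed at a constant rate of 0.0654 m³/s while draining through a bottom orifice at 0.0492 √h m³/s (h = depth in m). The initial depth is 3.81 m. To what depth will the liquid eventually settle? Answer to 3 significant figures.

1.77 m

A dh/dt = Q_in − 0.0492 √h. Steady state requires inflow = outflow:
Q_in = 0.0492 √h_ss ⇒ √h_ss = 0.0654/0.0492 = 1.3293.
h_ss = 1.3293² = 1.7670 m. (Since h₀ = 3.81 m > h_ss, the level will fall toward this value.)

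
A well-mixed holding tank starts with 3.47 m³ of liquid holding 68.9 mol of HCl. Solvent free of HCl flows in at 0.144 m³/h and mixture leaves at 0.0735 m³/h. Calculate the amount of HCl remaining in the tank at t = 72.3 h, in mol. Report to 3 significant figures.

Total volume: dV/dt = Q_in − Q_out = 0.070500 m³/h, so V(t) = 3.47 + 0.070500 t and V(72.3) = 8.5671 m³.
Solute balance: dm/dt = 0 − Q_out C = −Q_out m/V(t).
dm/m = −Q_out dt/(V₀ + 0.070500 t); integrating gives ln(m/m₀) = −(Q_out/(Q_in−Q_out)) ln(V/V₀).
m = m₀ (V₀/V)^(Q_out/(Q_in−Q_out)) = 68.9 × (3.47/8.5671)^(1.0426) = 26.854 mol.

26.9 mol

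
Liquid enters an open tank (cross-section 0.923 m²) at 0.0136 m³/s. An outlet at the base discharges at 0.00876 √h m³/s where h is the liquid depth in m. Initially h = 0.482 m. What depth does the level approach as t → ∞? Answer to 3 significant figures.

2.41 m

Mass balance (ρ constant): A dh/dt = Q_in − 0.00876 √h. At steady state dh/dt = 0:
Q_in = 0.00876 √h_ss ⇒ √h_ss = 0.0136/0.00876 = 1.5525.
h_ss = 1.5525² = 2.4103 m. (Since h₀ = 0.482 m < h_ss, the level will rise toward this value.)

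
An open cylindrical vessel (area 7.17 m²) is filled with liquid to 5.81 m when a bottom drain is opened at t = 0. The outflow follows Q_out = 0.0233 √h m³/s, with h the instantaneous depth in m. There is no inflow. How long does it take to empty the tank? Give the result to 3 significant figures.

1480 s

Unsteady balance on liquid volume: A dh/dt = −0.0233 √h.
This is separable: 2 d(√h)/dt = −0.0233/A, so √h = √h₀ − (0.0233/(2A)) t.
Tank is empty when √h = 0: t_empty = 2A√h₀/0.0233.
t_empty = 2·7.17·√5.81/0.0233 = 14.340·2.4104/0.0233 = 1483.5 s.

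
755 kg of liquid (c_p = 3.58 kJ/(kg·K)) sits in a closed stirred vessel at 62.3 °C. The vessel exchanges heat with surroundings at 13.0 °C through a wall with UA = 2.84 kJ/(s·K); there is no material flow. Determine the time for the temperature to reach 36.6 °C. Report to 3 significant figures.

Lumped-capacitance energy balance: M c_p dT/dt = UA(T_amb − T).
τ = M c_p/UA = 951.73 s; T_ss = T_amb = 13.000 °C.
T(t) = T_ss + (T₀ − T_ss)e^(−t/τ); set T = 36.6:
t = −τ ln[(T − T_ss)/(T₀ − T_ss)] = −951.73 · ln(0.47870) = 701.11 s.

701 s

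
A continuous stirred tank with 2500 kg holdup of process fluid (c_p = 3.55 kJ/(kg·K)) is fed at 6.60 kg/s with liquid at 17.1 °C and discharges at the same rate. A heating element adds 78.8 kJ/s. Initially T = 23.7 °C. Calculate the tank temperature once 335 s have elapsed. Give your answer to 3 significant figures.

Energy balance: M c_p dT/dt = ṁ c_p (T_in − T) + 78.8.
Rearrange: dT/dt = (T_ss − T)/τ with τ = M/ṁ = 378.79 s and T_ss = T_in + Q̇/(ṁ c_p) = 20.463 °C.
T approaches T_ss exponentially: T(t) = T_ss + (T₀ − T_ss) e^(−t/τ).
T(335) = 20.463 + (3.2368)·e^(−335/378.79) = 20.463 + (3.2368)·0.41296 = 21.800 °C.

21.8 °C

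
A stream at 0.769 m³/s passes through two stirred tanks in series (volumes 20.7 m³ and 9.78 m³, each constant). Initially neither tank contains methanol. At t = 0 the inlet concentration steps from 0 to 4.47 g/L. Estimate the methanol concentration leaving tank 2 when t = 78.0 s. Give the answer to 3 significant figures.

Each tank obeys Vᵢ dCᵢ/dt = Q(Cᵢ₋₁ − Cᵢ), so τᵢ = Vᵢ/Q.
τ₁ = 20.7/0.769 = 26.918 s; τ₂ = 9.78/0.769 = 12.718 s.
Solving the cascade with C₁(0)=C₂(0)=0 gives C₂(t) = C_in[1 − (τ₁ e^(−t/τ₁) − τ₂ e^(−t/τ₂))/(τ₁ − τ₂)].
At t = 78.0: e^(−t/τ₁) = 0.055151, e^(−t/τ₂) = 0.0021698.
C₂ = 4.47·[1 − (26.918·0.055151 − 12.718·0.0021698)/(14.200)] = 4.47·0.89740 = 4.0114 g/L.

4.01 g/L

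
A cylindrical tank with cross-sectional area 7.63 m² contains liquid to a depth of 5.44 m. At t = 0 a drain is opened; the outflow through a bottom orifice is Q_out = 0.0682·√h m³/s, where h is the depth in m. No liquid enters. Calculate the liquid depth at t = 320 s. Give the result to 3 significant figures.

0.814 m

With no inflow, A dh/dt = −0.0682 √h.
Separate and integrate: 2(√h − √h₀) = −(0.0682/A) t.
√h = √5.44 − 0.0682·320/(2·7.63) = 2.3324 − 1.4301 = 0.90224.
h = 0.90224² = 0.81403 m.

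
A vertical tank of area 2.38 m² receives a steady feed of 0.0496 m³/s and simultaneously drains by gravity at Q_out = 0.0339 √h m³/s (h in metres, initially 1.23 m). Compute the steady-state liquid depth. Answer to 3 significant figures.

2.14 m

A dh/dt = Q_in − 0.0339 √h. Steady state requires inflow = outflow:
Q_in = 0.0339 √h_ss ⇒ √h_ss = 0.0496/0.0339 = 1.4631.
h_ss = 1.4631² = 2.1407 m. (Since h₀ = 1.23 m < h_ss, the level will rise toward this value.)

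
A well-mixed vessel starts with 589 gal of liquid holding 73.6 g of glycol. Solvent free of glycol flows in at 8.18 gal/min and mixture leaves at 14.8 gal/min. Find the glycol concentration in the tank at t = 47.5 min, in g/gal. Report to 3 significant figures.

Let m(t) be the amount of glycol. Volume: V(t) = V₀ + (Q_in − Q_out) t = 589 − 6.6200 t; V(47.5) = 274.55 gal.
Solute balance: dm/dt = 0 − Q_out C = −Q_out m/V(t).
dm/m = −Q_out dt/(V₀ − 6.6200 t); integrating gives ln(m/m₀) = −(Q_out/(Q_in−Q_out)) ln(V/V₀).
m = m₀ (V₀/V)^(Q_out/(Q_in−Q_out)) = 73.6 × (589/274.55)^(-2.2356) = 13.359 g.
C = m/V = 13.359/274.55 = 0.048658 g/gal.

0.0487 g/gal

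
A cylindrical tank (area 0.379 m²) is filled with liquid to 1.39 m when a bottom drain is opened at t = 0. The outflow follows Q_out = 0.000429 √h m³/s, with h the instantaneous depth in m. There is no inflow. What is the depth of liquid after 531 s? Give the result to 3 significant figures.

0.772 m

A dh/dt = −Q_out = −0.000429 √h.
Separate and integrate: 2(√h − √h₀) = −(0.000429/A) t.
√h = √1.39 − 0.000429·531/(2·0.379) = 1.1790 − 0.30053 = 0.87846.
h = 0.87846² = 0.77169 m.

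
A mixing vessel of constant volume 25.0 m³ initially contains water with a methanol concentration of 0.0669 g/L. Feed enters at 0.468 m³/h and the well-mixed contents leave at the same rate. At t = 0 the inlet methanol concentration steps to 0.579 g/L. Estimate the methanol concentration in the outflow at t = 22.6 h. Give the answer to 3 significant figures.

0.244 g/L

Unsteady species balance (constant V, well mixed): V dC/dt = Q(C_in − C).
So dC/dt = (C_in − C)/τ with τ = V/Q = 25.0/0.468 = 53.419 h.
This is linear first-order; C(t) = C_in + (C₀ − C_in) e^(−t/τ).
C(22.6) = 0.579 + (0.0669 − 0.579)·e^(−22.6/53.419) = 0.579 + (-0.51210)·0.65503 = 0.24356 g/L.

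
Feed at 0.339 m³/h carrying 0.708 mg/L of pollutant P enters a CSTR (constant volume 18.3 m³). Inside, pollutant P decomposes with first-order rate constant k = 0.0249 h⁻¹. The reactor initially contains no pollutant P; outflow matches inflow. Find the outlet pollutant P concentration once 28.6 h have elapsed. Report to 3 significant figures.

Species balance: V dC/dt = Q C_in − Q C − k V C.
dC/dt = (Q/V) C_in − (Q/V + k) C; effective rate a = Q/V + k = 0.018525 + 0.0249 = 0.043425 h⁻¹.
C_ss = Q C_in/(Q + kV) = 0.30203 mg/L; C(t) = C_ss + (C₀ − C_ss) e^(−a t).
C(28.6) = 0.30203 + (-0.30203)·e^(−0.043425·28.6) = 0.30203 + (-0.30203)·0.28882 = 0.21480 mg/L.

0.215 mg/L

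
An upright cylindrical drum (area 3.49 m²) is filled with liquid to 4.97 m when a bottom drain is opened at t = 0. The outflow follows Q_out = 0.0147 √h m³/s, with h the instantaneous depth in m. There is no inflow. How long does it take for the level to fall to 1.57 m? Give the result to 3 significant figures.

A dh/dt = −Q_out = −0.0147 √h.
Separate and integrate: 2(√h − √h₀) = −(0.0147/A) t.
t = 2A(√h₀ − √h)/0.0147 = 2·3.49·(√4.97 − √1.57)/0.0147
  = 6.9800 × (2.2293 − 1.2530) / 0.0147 = 463.60 s.

464 s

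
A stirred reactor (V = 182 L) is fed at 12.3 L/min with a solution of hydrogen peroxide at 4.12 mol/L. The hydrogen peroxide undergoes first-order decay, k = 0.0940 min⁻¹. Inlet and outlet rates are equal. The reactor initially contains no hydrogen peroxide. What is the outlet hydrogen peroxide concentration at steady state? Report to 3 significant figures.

1.72 mol/L

V dC/dt = Q(C_in − C) − k V C.
Steady state (dC/dt = 0): C_ss = Q C_in/(Q + kV) = C_in/(1 + kV/Q).
C_ss = 12.3·4.12/(12.3 + 0.0940·182) = 50.676/29.408 = 1.7232 mol/L.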